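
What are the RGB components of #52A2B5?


Hex: #52A2B5
R = 52₁₆ = 82
G = A2₁₆ = 162
B = B5₁₆ = 181
= RGB(82, 162, 181)


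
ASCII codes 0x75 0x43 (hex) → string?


Codes (hex): 0x75 0x43
Per-code ASCII lookup:
  0x75 = 117  (range 97-122: lowercase, 117 - 97 = 20) → 'u'
  0x43 = 67  (range 65-90: uppercase, 67 - 65 = 2) → 'C'
= 'uC'


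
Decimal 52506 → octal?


Divide by 8 repeatedly:
52506 ÷ 8 = 6563 remainder 2
6563 ÷ 8 = 820 remainder 3
820 ÷ 8 = 102 remainder 4
102 ÷ 8 = 12 remainder 6
12 ÷ 8 = 1 remainder 4
1 ÷ 8 = 0 remainder 1
Reading remainders bottom-up:
= 0o146432


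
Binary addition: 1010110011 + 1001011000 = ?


Align and add column by column (LSB to MSB, carry propagating):
  01010110011
+ 01001011000
  -----------
  col 0: 1 + 0 + 0 (carry in) = 1 → bit 1, carry out 0
  col 1: 1 + 0 + 0 (carry in) = 1 → bit 1, carry out 0
  col 2: 0 + 0 + 0 (carry in) = 0 → bit 0, carry out 0
  col 3: 0 + 1 + 0 (carry in) = 1 → bit 1, carry out 0
  col 4: 1 + 1 + 0 (carry in) = 2 → bit 0, carry out 1
  col 5: 1 + 0 + 1 (carry in) = 2 → bit 0, carry out 1
  col 6: 0 + 1 + 1 (carry in) = 2 → bit 0, carry out 1
  col 7: 1 + 0 + 1 (carry in) = 2 → bit 0, carry out 1
  col 8: 0 + 0 + 1 (carry in) = 1 → bit 1, carry out 0
  col 9: 1 + 1 + 0 (carry in) = 2 → bit 0, carry out 1
  col 10: 0 + 0 + 1 (carry in) = 1 → bit 1, carry out 0
Reading bits MSB→LSB: 10100001011
Strip leading zeros: 10100001011
= 10100001011


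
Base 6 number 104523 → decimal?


Positional values (base 6):
  3 × 6^0 = 3 × 1 = 3
  2 × 6^1 = 2 × 6 = 12
  5 × 6^2 = 5 × 36 = 180
  4 × 6^3 = 4 × 216 = 864
  0 × 6^4 = 0 × 1296 = 0
  1 × 6^5 = 1 × 7776 = 7776
Sum = 3 + 12 + 180 + 864 + 0 + 7776
= 8835


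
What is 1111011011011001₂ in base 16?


Group into 4-bit nibbles: 1111011011011001
  1111 = F
  0110 = 6
  1101 = D
  1001 = 9
= 0xF6D9


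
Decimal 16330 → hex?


Divide by 16 repeatedly:
16330 ÷ 16 = 1020 remainder 10 (A)
1020 ÷ 16 = 63 remainder 12 (C)
63 ÷ 16 = 3 remainder 15 (F)
3 ÷ 16 = 0 remainder 3 (3)
Reading remainders bottom-up:
= 0x3FCA


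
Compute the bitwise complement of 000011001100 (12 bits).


Original: 000011001100
Invert all bits:
  bit 0: 0 → 1
  bit 1: 0 → 1
  bit 2: 0 → 1
  bit 3: 0 → 1
  bit 4: 1 → 0
  bit 5: 1 → 0
  bit 6: 0 → 1
  bit 7: 0 → 1
  bit 8: 1 → 0
  bit 9: 1 → 0
  bit 10: 0 → 1
  bit 11: 0 → 1
= 111100110011


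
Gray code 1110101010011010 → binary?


Gray code: 1110101010011010
MSB stays the same: 1
Each subsequent bit = prev_binary XOR current_gray:
  B[1] = 1 XOR 1 = 0
  B[2] = 0 XOR 1 = 1
  B[3] = 1 XOR 0 = 1
  B[4] = 1 XOR 1 = 0
  B[5] = 0 XOR 0 = 0
  B[6] = 0 XOR 1 = 1
  B[7] = 1 XOR 0 = 1
  B[8] = 1 XOR 1 = 0
  B[9] = 0 XOR 0 = 0
  B[10] = 0 XOR 0 = 0
  B[11] = 0 XOR 1 = 1
  B[12] = 1 XOR 1 = 0
  B[13] = 0 XOR 0 = 0
  B[14] = 0 XOR 1 = 1
  B[15] = 1 XOR 0 = 1
= 1011001100010011 (45843 decimal)


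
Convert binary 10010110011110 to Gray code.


Binary: 10010110011110
Gray code: G = B XOR (B >> 1)
B >> 1 = 01001011001111
10010110011110 XOR 01001011001111:
  1 XOR 0 = 1
  0 XOR 1 = 1
  0 XOR 0 = 0
  1 XOR 0 = 1
  0 XOR 1 = 1
  1 XOR 0 = 1
  1 XOR 1 = 0
  0 XOR 1 = 1
  0 XOR 0 = 0
  1 XOR 0 = 1
  1 XOR 1 = 0
  1 XOR 1 = 0
  1 XOR 1 = 0
  0 XOR 1 = 1
= 11011101010001


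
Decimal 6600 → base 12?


Divide by 12 repeatedly:
6600 ÷ 12 = 550 remainder 0
550 ÷ 12 = 45 remainder 10
45 ÷ 12 = 3 remainder 9
3 ÷ 12 = 0 remainder 3
Reading remainders bottom-up:
= 39A0


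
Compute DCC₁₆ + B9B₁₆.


Align and add column by column (LSB to MSB, each column mod 16 with carry):
  0DCC
+ 0B9B
  ----
  col 0: C(12) + B(11) + 0 (carry in) = 23 → 7(7), carry out 1
  col 1: C(12) + 9(9) + 1 (carry in) = 22 → 6(6), carry out 1
  col 2: D(13) + B(11) + 1 (carry in) = 25 → 9(9), carry out 1
  col 3: 0(0) + 0(0) + 1 (carry in) = 1 → 1(1), carry out 0
Reading digits MSB→LSB: 1967
Strip leading zeros: 1967
= 0x1967


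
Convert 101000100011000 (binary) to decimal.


Positional values:
Bit 3: 1 × 2^3 = 8
Bit 4: 1 × 2^4 = 16
Bit 8: 1 × 2^8 = 256
Bit 12: 1 × 2^12 = 4096
Bit 14: 1 × 2^14 = 16384
Sum = 8 + 16 + 256 + 4096 + 16384
= 20760


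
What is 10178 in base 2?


Divide by 2 repeatedly:
10178 ÷ 2 = 5089 remainder 0
5089 ÷ 2 = 2544 remainder 1
2544 ÷ 2 = 1272 remainder 0
1272 ÷ 2 = 636 remainder 0
636 ÷ 2 = 318 remainder 0
318 ÷ 2 = 159 remainder 0
159 ÷ 2 = 79 remainder 1
79 ÷ 2 = 39 remainder 1
39 ÷ 2 = 19 remainder 1
19 ÷ 2 = 9 remainder 1
9 ÷ 2 = 4 remainder 1
4 ÷ 2 = 2 remainder 0
2 ÷ 2 = 1 remainder 0
1 ÷ 2 = 0 remainder 1
Reading remainders bottom-up:
= 10011111000010


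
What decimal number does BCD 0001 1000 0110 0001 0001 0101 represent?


Each 4-bit group → digit:
  0001 → 1
  1000 → 8
  0110 → 6
  0001 → 1
  0001 → 1
  0101 → 5
= 186115


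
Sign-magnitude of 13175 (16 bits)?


Sign bit: 0 (positive)
Magnitude: 13175 = 011001101110111
= 0011001101110111


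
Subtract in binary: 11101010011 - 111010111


Align and subtract column by column (LSB to MSB, borrowing when needed):
  11101010011
- 00111010111
  -----------
  col 0: (1 - 0 borrow-in) - 1 → 1 - 1 = 0, borrow out 0
  col 1: (1 - 0 borrow-in) - 1 → 1 - 1 = 0, borrow out 0
  col 2: (0 - 0 borrow-in) - 1 → borrow from next column: (0+2) - 1 = 1, borrow out 1
  col 3: (0 - 1 borrow-in) - 0 → borrow from next column: (-1+2) - 0 = 1, borrow out 1
  col 4: (1 - 1 borrow-in) - 1 → borrow from next column: (0+2) - 1 = 1, borrow out 1
  col 5: (0 - 1 borrow-in) - 0 → borrow from next column: (-1+2) - 0 = 1, borrow out 1
  col 6: (1 - 1 borrow-in) - 1 → borrow from next column: (0+2) - 1 = 1, borrow out 1
  col 7: (0 - 1 borrow-in) - 1 → borrow from next column: (-1+2) - 1 = 0, borrow out 1
  col 8: (1 - 1 borrow-in) - 1 → borrow from next column: (0+2) - 1 = 1, borrow out 1
  col 9: (1 - 1 borrow-in) - 0 → 0 - 0 = 0, borrow out 0
  col 10: (1 - 0 borrow-in) - 0 → 1 - 0 = 1, borrow out 0
Reading bits MSB→LSB: 10101111100
Strip leading zeros: 10101111100
= 10101111100


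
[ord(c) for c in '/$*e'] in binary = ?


String: '/$*e'  (4 characters)
Per-character ASCII lookup:
  '/': special character: '/' = 47 → 101111
  '$': special character: '$' = 36 → 100100
  '*': special character: '*' = 42 → 101010
  'e': lowercase starts at 97: 'e' = 97 + 4 = 101 → 1100101
= 101111 100100 101010 1100101


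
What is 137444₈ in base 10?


Positional values:
Position 0: 4 × 8^0 = 4
Position 1: 4 × 8^1 = 32
Position 2: 4 × 8^2 = 256
Position 3: 7 × 8^3 = 3584
Position 4: 3 × 8^4 = 12288
Position 5: 1 × 8^5 = 32768
Sum = 4 + 32 + 256 + 3584 + 12288 + 32768
= 48932


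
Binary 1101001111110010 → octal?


Group into 3-bit groups: 001101001111110010
  001 = 1
  101 = 5
  001 = 1
  111 = 7
  110 = 6
  010 = 2
= 0o151762


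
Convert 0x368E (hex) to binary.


Each hex digit → 4 binary bits:
  3 = 0011
  6 = 0110
  8 = 1000
  E = 1110
Concatenate: 0011 0110 1000 1110
= 0011011010001110


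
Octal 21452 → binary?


Each octal digit → 3 binary bits:
  2 = 010
  1 = 001
  4 = 100
  5 = 101
  2 = 010
Concatenate: 010 001 100 101 010
= 010001100101010


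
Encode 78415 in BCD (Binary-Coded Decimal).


Each digit → 4-bit binary:
  7 → 0111
  8 → 1000
  4 → 0100
  1 → 0001
  5 → 0101
= 0111 1000 0100 0001 0101


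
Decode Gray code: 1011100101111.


Gray code: 1011100101111
MSB stays the same: 1
Each subsequent bit = prev_binary XOR current_gray:
  B[1] = 1 XOR 0 = 1
  B[2] = 1 XOR 1 = 0
  B[3] = 0 XOR 1 = 1
  B[4] = 1 XOR 1 = 0
  B[5] = 0 XOR 0 = 0
  B[6] = 0 XOR 0 = 0
  B[7] = 0 XOR 1 = 1
  B[8] = 1 XOR 0 = 1
  B[9] = 1 XOR 1 = 0
  B[10] = 0 XOR 1 = 1
  B[11] = 1 XOR 1 = 0
  B[12] = 0 XOR 1 = 1
= 1101000110101 (6709 decimal)


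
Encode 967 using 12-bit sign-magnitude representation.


Sign bit: 0 (positive)
Magnitude: 967 = 01111000111
= 001111000111


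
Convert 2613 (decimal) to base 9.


Divide by 9 repeatedly:
2613 ÷ 9 = 290 remainder 3
290 ÷ 9 = 32 remainder 2
32 ÷ 9 = 3 remainder 5
3 ÷ 9 = 0 remainder 3
Reading remainders bottom-up:
= 3523


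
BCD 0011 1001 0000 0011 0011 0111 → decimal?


Each 4-bit group → digit:
  0011 → 3
  1001 → 9
  0000 → 0
  0011 → 3
  0011 → 3
  0111 → 7
= 390337


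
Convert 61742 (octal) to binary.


Each octal digit → 3 binary bits:
  6 = 110
  1 = 001
  7 = 111
  4 = 100
  2 = 010
Concatenate: 110 001 111 100 010
= 110001111100010


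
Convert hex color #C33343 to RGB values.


Hex: #C33343
R = C3₁₆ = 195
G = 33₁₆ = 51
B = 43₁₆ = 67
= RGB(195, 51, 67)


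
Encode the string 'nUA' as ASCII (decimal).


String: 'nUA'  (3 characters)
Per-character ASCII lookup:
  'n': lowercase starts at 97: 'n' = 97 + 13 = 110
  'U': uppercase starts at 65: 'U' = 65 + 20 = 85
  'A': uppercase starts at 65: 'A' = 65 + 0 = 65
= 110 85 65


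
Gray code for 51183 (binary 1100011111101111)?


Binary: 1100011111101111
Gray code: G = B XOR (B >> 1)
B >> 1 = 0110001111110111
1100011111101111 XOR 0110001111110111:
  1 XOR 0 = 1
  1 XOR 1 = 0
  0 XOR 1 = 1
  0 XOR 0 = 0
  0 XOR 0 = 0
  1 XOR 0 = 1
  1 XOR 1 = 0
  1 XOR 1 = 0
  1 XOR 1 = 0
  1 XOR 1 = 0
  1 XOR 1 = 0
  0 XOR 1 = 1
  1 XOR 0 = 1
  1 XOR 1 = 0
  1 XOR 1 = 0
  1 XOR 1 = 0
= 1010010000011000


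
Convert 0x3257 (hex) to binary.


Each hex digit → 4 binary bits:
  3 = 0011
  2 = 0010
  5 = 0101
  7 = 0111
Concatenate: 0011 0010 0101 0111
= 0011001001010111


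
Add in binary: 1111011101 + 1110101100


Align and add column by column (LSB to MSB, carry propagating):
  01111011101
+ 01110101100
  -----------
  col 0: 1 + 0 + 0 (carry in) = 1 → bit 1, carry out 0
  col 1: 0 + 0 + 0 (carry in) = 0 → bit 0, carry out 0
  col 2: 1 + 1 + 0 (carry in) = 2 → bit 0, carry out 1
  col 3: 1 + 1 + 1 (carry in) = 3 → bit 1, carry out 1
  col 4: 1 + 0 + 1 (carry in) = 2 → bit 0, carry out 1
  col 5: 0 + 1 + 1 (carry in) = 2 → bit 0, carry out 1
  col 6: 1 + 0 + 1 (carry in) = 2 → bit 0, carry out 1
  col 7: 1 + 1 + 1 (carry in) = 3 → bit 1, carry out 1
  col 8: 1 + 1 + 1 (carry in) = 3 → bit 1, carry out 1
  col 9: 1 + 1 + 1 (carry in) = 3 → bit 1, carry out 1
  col 10: 0 + 0 + 1 (carry in) = 1 → bit 1, carry out 0
Reading bits MSB→LSB: 11110001001
Strip leading zeros: 11110001001
= 11110001001


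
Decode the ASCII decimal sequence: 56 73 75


Codes (decimal): 56 73 75
Per-code ASCII lookup:
  56  (range 48-57: digits, 56 - 48 = 8) → '8'
  73  (range 65-90: uppercase, 73 - 65 = 8) → 'I'
  75  (range 65-90: uppercase, 75 - 65 = 10) → 'K'
= '8IK'


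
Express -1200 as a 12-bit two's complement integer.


Original: 010010110000
Step 1 - Invert all bits: 101101001111
Step 2 - Add 1: 101101001111 + 1
= 101101010000 (represents -1200)


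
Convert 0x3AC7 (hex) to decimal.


Positional values:
Position 0: 7 × 16^0 = 7 × 1 = 7
Position 1: C × 16^1 = 12 × 16 = 192
Position 2: A × 16^2 = 10 × 256 = 2560
Position 3: 3 × 16^3 = 3 × 4096 = 12288
Sum = 7 + 192 + 2560 + 12288
= 15047


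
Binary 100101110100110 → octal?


Group into 3-bit groups: 100101110100110
  100 = 4
  101 = 5
  110 = 6
  100 = 4
  110 = 6
= 0o45646


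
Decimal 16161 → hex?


Divide by 16 repeatedly:
16161 ÷ 16 = 1010 remainder 1 (1)
1010 ÷ 16 = 63 remainder 2 (2)
63 ÷ 16 = 3 remainder 15 (F)
3 ÷ 16 = 0 remainder 3 (3)
Reading remainders bottom-up:
= 0x3F21


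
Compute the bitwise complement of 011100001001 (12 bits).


Original: 011100001001
Invert all bits:
  bit 0: 0 → 1
  bit 1: 1 → 0
  bit 2: 1 → 0
  bit 3: 1 → 0
  bit 4: 0 → 1
  bit 5: 0 → 1
  bit 6: 0 → 1
  bit 7: 0 → 1
  bit 8: 1 → 0
  bit 9: 0 → 1
  bit 10: 0 → 1
  bit 11: 1 → 0
= 100011110110


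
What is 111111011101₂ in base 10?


Positional values:
Bit 0: 1 × 2^0 = 1
Bit 2: 1 × 2^2 = 4
Bit 3: 1 × 2^3 = 8
Bit 4: 1 × 2^4 = 16
Bit 6: 1 × 2^6 = 64
Bit 7: 1 × 2^7 = 128
Bit 8: 1 × 2^8 = 256
Bit 9: 1 × 2^9 = 512
Bit 10: 1 × 2^10 = 1024
Bit 11: 1 × 2^11 = 2048
Sum = 1 + 4 + 8 + 16 + 64 + 128 + 256 + 512 + 1024 + 2048
= 4061


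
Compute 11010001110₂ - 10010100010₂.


Align and subtract column by column (LSB to MSB, borrowing when needed):
  11010001110
- 10010100010
  -----------
  col 0: (0 - 0 borrow-in) - 0 → 0 - 0 = 0, borrow out 0
  col 1: (1 - 0 borrow-in) - 1 → 1 - 1 = 0, borrow out 0
  col 2: (1 - 0 borrow-in) - 0 → 1 - 0 = 1, borrow out 0
  col 3: (1 - 0 borrow-in) - 0 → 1 - 0 = 1, borrow out 0
  col 4: (0 - 0 borrow-in) - 0 → 0 - 0 = 0, borrow out 0
  col 5: (0 - 0 borrow-in) - 1 → borrow from next column: (0+2) - 1 = 1, borrow out 1
  col 6: (0 - 1 borrow-in) - 0 → borrow from next column: (-1+2) - 0 = 1, borrow out 1
  col 7: (1 - 1 borrow-in) - 1 → borrow from next column: (0+2) - 1 = 1, borrow out 1
  col 8: (0 - 1 borrow-in) - 0 → borrow from next column: (-1+2) - 0 = 1, borrow out 1
  col 9: (1 - 1 borrow-in) - 0 → 0 - 0 = 0, borrow out 0
  col 10: (1 - 0 borrow-in) - 1 → 1 - 1 = 0, borrow out 0
Reading bits MSB→LSB: 00111101100
Strip leading zeros: 111101100
= 111101100


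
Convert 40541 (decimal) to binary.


Divide by 2 repeatedly:
40541 ÷ 2 = 20270 remainder 1
20270 ÷ 2 = 10135 remainder 0
10135 ÷ 2 = 5067 remainder 1
5067 ÷ 2 = 2533 remainder 1
2533 ÷ 2 = 1266 remainder 1
1266 ÷ 2 = 633 remainder 0
633 ÷ 2 = 316 remainder 1
316 ÷ 2 = 158 remainder 0
158 ÷ 2 = 79 remainder 0
79 ÷ 2 = 39 remainder 1
39 ÷ 2 = 19 remainder 1
19 ÷ 2 = 9 remainder 1
9 ÷ 2 = 4 remainder 1
4 ÷ 2 = 2 remainder 0
2 ÷ 2 = 1 remainder 0
1 ÷ 2 = 0 remainder 1
Reading remainders bottom-up:
= 1001111001011101


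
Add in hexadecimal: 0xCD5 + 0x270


Align and add column by column (LSB to MSB, each column mod 16 with carry):
  0CD5
+ 0270
  ----
  col 0: 5(5) + 0(0) + 0 (carry in) = 5 → 5(5), carry out 0
  col 1: D(13) + 7(7) + 0 (carry in) = 20 → 4(4), carry out 1
  col 2: C(12) + 2(2) + 1 (carry in) = 15 → F(15), carry out 0
  col 3: 0(0) + 0(0) + 0 (carry in) = 0 → 0(0), carry out 0
Reading digits MSB→LSB: 0F45
Strip leading zeros: F45
= 0xF45


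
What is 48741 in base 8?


Divide by 8 repeatedly:
48741 ÷ 8 = 6092 remainder 5
6092 ÷ 8 = 761 remainder 4
761 ÷ 8 = 95 remainder 1
95 ÷ 8 = 11 remainder 7
11 ÷ 8 = 1 remainder 3
1 ÷ 8 = 0 remainder 1
Reading remainders bottom-up:
= 0o137145


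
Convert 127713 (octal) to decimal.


Positional values:
Position 0: 3 × 8^0 = 3
Position 1: 1 × 8^1 = 8
Position 2: 7 × 8^2 = 448
Position 3: 7 × 8^3 = 3584
Position 4: 2 × 8^4 = 8192
Position 5: 1 × 8^5 = 32768
Sum = 3 + 8 + 448 + 3584 + 8192 + 32768
= 45003


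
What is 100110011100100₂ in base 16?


Group into 4-bit nibbles: 0100110011100100
  0100 = 4
  1100 = C
  1110 = E
  0100 = 4
= 0x4CE4


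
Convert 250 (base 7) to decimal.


Positional values (base 7):
  0 × 7^0 = 0 × 1 = 0
  5 × 7^1 = 5 × 7 = 35
  2 × 7^2 = 2 × 49 = 98
Sum = 0 + 35 + 98
= 133


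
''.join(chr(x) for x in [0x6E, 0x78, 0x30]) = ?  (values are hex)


Codes (hex): 0x6E 0x78 0x30
Per-code ASCII lookup:
  0x6E = 110  (range 97-122: lowercase, 110 - 97 = 13) → 'n'
  0x78 = 120  (range 97-122: lowercase, 120 - 97 = 23) → 'x'
  0x30 = 48  (range 48-57: digits, 48 - 48 = 0) → '0'
= 'nx0'


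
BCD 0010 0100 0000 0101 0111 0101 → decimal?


Each 4-bit group → digit:
  0010 → 2
  0100 → 4
  0000 → 0
  0101 → 5
  0111 → 7
  0101 → 5
= 240575


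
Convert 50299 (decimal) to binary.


Divide by 2 repeatedly:
50299 ÷ 2 = 25149 remainder 1
25149 ÷ 2 = 12574 remainder 1
12574 ÷ 2 = 6287 remainder 0
6287 ÷ 2 = 3143 remainder 1
3143 ÷ 2 = 1571 remainder 1
1571 ÷ 2 = 785 remainder 1
785 ÷ 2 = 392 remainder 1
392 ÷ 2 = 196 remainder 0
196 ÷ 2 = 98 remainder 0
98 ÷ 2 = 49 remainder 0
49 ÷ 2 = 24 remainder 1
24 ÷ 2 = 12 remainder 0
12 ÷ 2 = 6 remainder 0
6 ÷ 2 = 3 remainder 0
3 ÷ 2 = 1 remainder 1
1 ÷ 2 = 0 remainder 1
Reading remainders bottom-up:
= 1100010001111011


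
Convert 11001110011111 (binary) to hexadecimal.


Group into 4-bit nibbles: 0011001110011111
  0011 = 3
  0011 = 3
  1001 = 9
  1111 = F
= 0x339F


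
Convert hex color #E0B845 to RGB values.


Hex: #E0B845
R = E0₁₆ = 224
G = B8₁₆ = 184
B = 45₁₆ = 69
= RGB(224, 184, 69)


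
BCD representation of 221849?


Each digit → 4-bit binary:
  2 → 0010
  2 → 0010
  1 → 0001
  8 → 1000
  4 → 0100
  9 → 1001
= 0010 0010 0001 1000 0100 1001


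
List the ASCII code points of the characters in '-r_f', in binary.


String: '-r_f'  (4 characters)
Per-character ASCII lookup:
  '-': special character: '-' = 45 → 101101
  'r': lowercase starts at 97: 'r' = 97 + 17 = 114 → 1110010
  '_': special character: '_' = 95 → 1011111
  'f': lowercase starts at 97: 'f' = 97 + 5 = 102 → 1100110
= 101101 1110010 1011111 1100110


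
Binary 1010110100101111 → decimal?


Positional values:
Bit 0: 1 × 2^0 = 1
Bit 1: 1 × 2^1 = 2
Bit 2: 1 × 2^2 = 4
Bit 3: 1 × 2^3 = 8
Bit 5: 1 × 2^5 = 32
Bit 8: 1 × 2^8 = 256
Bit 10: 1 × 2^10 = 1024
Bit 11: 1 × 2^11 = 2048
Bit 13: 1 × 2^13 = 8192
Bit 15: 1 × 2^15 = 32768
Sum = 1 + 2 + 4 + 8 + 32 + 256 + 1024 + 2048 + 8192 + 32768
= 44335


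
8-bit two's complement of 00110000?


Original: 00110000
Step 1 - Invert all bits: 11001111
Step 2 - Add 1: 11001111 + 1
= 11010000 (represents -48)


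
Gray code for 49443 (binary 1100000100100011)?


Binary: 1100000100100011
Gray code: G = B XOR (B >> 1)
B >> 1 = 0110000010010001
1100000100100011 XOR 0110000010010001:
  1 XOR 0 = 1
  1 XOR 1 = 0
  0 XOR 1 = 1
  0 XOR 0 = 0
  0 XOR 0 = 0
  0 XOR 0 = 0
  0 XOR 0 = 0
  1 XOR 0 = 1
  0 XOR 1 = 1
  0 XOR 0 = 0
  1 XOR 0 = 1
  0 XOR 1 = 1
  0 XOR 0 = 0
  0 XOR 0 = 0
  1 XOR 0 = 1
  1 XOR 1 = 0
= 1010000110110010


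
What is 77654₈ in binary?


Each octal digit → 3 binary bits:
  7 = 111
  7 = 111
  6 = 110
  5 = 101
  4 = 100
Concatenate: 111 111 110 101 100
= 111111110101100


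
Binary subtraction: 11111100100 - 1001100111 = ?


Align and subtract column by column (LSB to MSB, borrowing when needed):
  11111100100
- 01001100111
  -----------
  col 0: (0 - 0 borrow-in) - 1 → borrow from next column: (0+2) - 1 = 1, borrow out 1
  col 1: (0 - 1 borrow-in) - 1 → borrow from next column: (-1+2) - 1 = 0, borrow out 1
  col 2: (1 - 1 borrow-in) - 1 → borrow from next column: (0+2) - 1 = 1, borrow out 1
  col 3: (0 - 1 borrow-in) - 0 → borrow from next column: (-1+2) - 0 = 1, borrow out 1
  col 4: (0 - 1 borrow-in) - 0 → borrow from next column: (-1+2) - 0 = 1, borrow out 1
  col 5: (1 - 1 borrow-in) - 1 → borrow from next column: (0+2) - 1 = 1, borrow out 1
  col 6: (1 - 1 borrow-in) - 1 → borrow from next column: (0+2) - 1 = 1, borrow out 1
  col 7: (1 - 1 borrow-in) - 0 → 0 - 0 = 0, borrow out 0
  col 8: (1 - 0 borrow-in) - 0 → 1 - 0 = 1, borrow out 0
  col 9: (1 - 0 borrow-in) - 1 → 1 - 1 = 0, borrow out 0
  col 10: (1 - 0 borrow-in) - 0 → 1 - 0 = 1, borrow out 0
Reading bits MSB→LSB: 10101111101
Strip leading zeros: 10101111101
= 10101111101


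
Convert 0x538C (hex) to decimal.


Positional values:
Position 0: C × 16^0 = 12 × 1 = 12
Position 1: 8 × 16^1 = 8 × 16 = 128
Position 2: 3 × 16^2 = 3 × 256 = 768
Position 3: 5 × 16^3 = 5 × 4096 = 20480
Sum = 12 + 128 + 768 + 20480
= 21388


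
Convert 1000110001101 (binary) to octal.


Group into 3-bit groups: 001000110001101
  001 = 1
  000 = 0
  110 = 6
  001 = 1
  101 = 5
= 0o10615


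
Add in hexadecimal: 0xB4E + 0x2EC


Align and add column by column (LSB to MSB, each column mod 16 with carry):
  0B4E
+ 02EC
  ----
  col 0: E(14) + C(12) + 0 (carry in) = 26 → A(10), carry out 1
  col 1: 4(4) + E(14) + 1 (carry in) = 19 → 3(3), carry out 1
  col 2: B(11) + 2(2) + 1 (carry in) = 14 → E(14), carry out 0
  col 3: 0(0) + 0(0) + 0 (carry in) = 0 → 0(0), carry out 0
Reading digits MSB→LSB: 0E3A
Strip leading zeros: E3A
= 0xE3A


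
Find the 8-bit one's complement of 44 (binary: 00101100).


Original: 00101100
Invert all bits:
  bit 0: 0 → 1
  bit 1: 0 → 1
  bit 2: 1 → 0
  bit 3: 0 → 1
  bit 4: 1 → 0
  bit 5: 1 → 0
  bit 6: 0 → 1
  bit 7: 0 → 1
= 11010011


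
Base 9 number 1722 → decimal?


Positional values (base 9):
  2 × 9^0 = 2 × 1 = 2
  2 × 9^1 = 2 × 9 = 18
  7 × 9^2 = 7 × 81 = 567
  1 × 9^3 = 1 × 729 = 729
Sum = 2 + 18 + 567 + 729
= 1316


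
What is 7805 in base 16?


Divide by 16 repeatedly:
7805 ÷ 16 = 487 remainder 13 (D)
487 ÷ 16 = 30 remainder 7 (7)
30 ÷ 16 = 1 remainder 14 (E)
1 ÷ 16 = 0 remainder 1 (1)
Reading remainders bottom-up:
= 0x1E7D


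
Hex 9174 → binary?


Each hex digit → 4 binary bits:
  9 = 1001
  1 = 0001
  7 = 0111
  4 = 0100
Concatenate: 1001 0001 0111 0100
= 1001000101110100


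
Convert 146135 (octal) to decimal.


Positional values:
Position 0: 5 × 8^0 = 5
Position 1: 3 × 8^1 = 24
Position 2: 1 × 8^2 = 64
Position 3: 6 × 8^3 = 3072
Position 4: 4 × 8^4 = 16384
Position 5: 1 × 8^5 = 32768
Sum = 5 + 24 + 64 + 3072 + 16384 + 32768
= 52317


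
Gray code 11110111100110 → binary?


Gray code: 11110111100110
MSB stays the same: 1
Each subsequent bit = prev_binary XOR current_gray:
  B[1] = 1 XOR 1 = 0
  B[2] = 0 XOR 1 = 1
  B[3] = 1 XOR 1 = 0
  B[4] = 0 XOR 0 = 0
  B[5] = 0 XOR 1 = 1
  B[6] = 1 XOR 1 = 0
  B[7] = 0 XOR 1 = 1
  B[8] = 1 XOR 1 = 0
  B[9] = 0 XOR 0 = 0
  B[10] = 0 XOR 0 = 0
  B[11] = 0 XOR 1 = 1
  B[12] = 1 XOR 1 = 0
  B[13] = 0 XOR 0 = 0
= 10100101000100 (10564 decimal)


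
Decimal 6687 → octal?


Divide by 8 repeatedly:
6687 ÷ 8 = 835 remainder 7
835 ÷ 8 = 104 remainder 3
104 ÷ 8 = 13 remainder 0
13 ÷ 8 = 1 remainder 5
1 ÷ 8 = 0 remainder 1
Reading remainders bottom-up:
= 0o15037


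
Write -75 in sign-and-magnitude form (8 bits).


Sign bit: 1 (negative)
Magnitude: 75 = 1001011
= 11001011


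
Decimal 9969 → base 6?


Divide by 6 repeatedly:
9969 ÷ 6 = 1661 remainder 3
1661 ÷ 6 = 276 remainder 5
276 ÷ 6 = 46 remainder 0
46 ÷ 6 = 7 remainder 4
7 ÷ 6 = 1 remainder 1
1 ÷ 6 = 0 remainder 1
Reading remainders bottom-up:
= 114053


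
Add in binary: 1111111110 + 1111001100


Align and add column by column (LSB to MSB, carry propagating):
  01111111110
+ 01111001100
  -----------
  col 0: 0 + 0 + 0 (carry in) = 0 → bit 0, carry out 0
  col 1: 1 + 0 + 0 (carry in) = 1 → bit 1, carry out 0
  col 2: 1 + 1 + 0 (carry in) = 2 → bit 0, carry out 1
  col 3: 1 + 1 + 1 (carry in) = 3 → bit 1, carry out 1
  col 4: 1 + 0 + 1 (carry in) = 2 → bit 0, carry out 1
  col 5: 1 + 0 + 1 (carry in) = 2 → bit 0, carry out 1
  col 6: 1 + 1 + 1 (carry in) = 3 → bit 1, carry out 1
  col 7: 1 + 1 + 1 (carry in) = 3 → bit 1, carry out 1
  col 8: 1 + 1 + 1 (carry in) = 3 → bit 1, carry out 1
  col 9: 1 + 1 + 1 (carry in) = 3 → bit 1, carry out 1
  col 10: 0 + 0 + 1 (carry in) = 1 → bit 1, carry out 0
Reading bits MSB→LSB: 11111001010
Strip leading zeros: 11111001010
= 11111001010


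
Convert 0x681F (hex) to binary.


Each hex digit → 4 binary bits:
  6 = 0110
  8 = 1000
  1 = 0001
  F = 1111
Concatenate: 0110 1000 0001 1111
= 0110100000011111


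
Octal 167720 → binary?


Each octal digit → 3 binary bits:
  1 = 001
  6 = 110
  7 = 111
  7 = 111
  2 = 010
  0 = 000
Concatenate: 001 110 111 111 010 000
= 001110111111010000


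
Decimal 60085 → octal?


Divide by 8 repeatedly:
60085 ÷ 8 = 7510 remainder 5
7510 ÷ 8 = 938 remainder 6
938 ÷ 8 = 117 remainder 2
117 ÷ 8 = 14 remainder 5
14 ÷ 8 = 1 remainder 6
1 ÷ 8 = 0 remainder 1
Reading remainders bottom-up:
= 0o165265


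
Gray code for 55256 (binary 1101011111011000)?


Binary: 1101011111011000
Gray code: G = B XOR (B >> 1)
B >> 1 = 0110101111101100
1101011111011000 XOR 0110101111101100:
  1 XOR 0 = 1
  1 XOR 1 = 0
  0 XOR 1 = 1
  1 XOR 0 = 1
  0 XOR 1 = 1
  1 XOR 0 = 1
  1 XOR 1 = 0
  1 XOR 1 = 0
  1 XOR 1 = 0
  1 XOR 1 = 0
  0 XOR 1 = 1
  1 XOR 0 = 1
  1 XOR 1 = 0
  0 XOR 1 = 1
  0 XOR 0 = 0
  0 XOR 0 = 0
= 1011110000110100


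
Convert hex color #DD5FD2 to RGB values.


Hex: #DD5FD2
R = DD₁₆ = 221
G = 5F₁₆ = 95
B = D2₁₆ = 210
= RGB(221, 95, 210)


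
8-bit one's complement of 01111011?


Original: 01111011
Invert all bits:
  bit 0: 0 → 1
  bit 1: 1 → 0
  bit 2: 1 → 0
  bit 3: 1 → 0
  bit 4: 1 → 0
  bit 5: 0 → 1
  bit 6: 1 → 0
  bit 7: 1 → 0
= 10000100


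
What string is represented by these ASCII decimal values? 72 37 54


Codes (decimal): 72 37 54
Per-code ASCII lookup:
  72  (range 65-90: uppercase, 72 - 65 = 7) → 'H'
  37  (special character) → '%'
  54  (range 48-57: digits, 54 - 48 = 6) → '6'
= 'H%6'


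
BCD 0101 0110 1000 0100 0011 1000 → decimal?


Each 4-bit group → digit:
  0101 → 5
  0110 → 6
  1000 → 8
  0100 → 4
  0011 → 3
  1000 → 8
= 568438


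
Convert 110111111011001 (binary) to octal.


Group into 3-bit groups: 110111111011001
  110 = 6
  111 = 7
  111 = 7
  011 = 3
  001 = 1
= 0o67731


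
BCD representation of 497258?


Each digit → 4-bit binary:
  4 → 0100
  9 → 1001
  7 → 0111
  2 → 0010
  5 → 0101
  8 → 1000
= 0100 1001 0111 0010 0101 1000


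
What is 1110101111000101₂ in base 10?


Positional values:
Bit 0: 1 × 2^0 = 1
Bit 2: 1 × 2^2 = 4
Bit 6: 1 × 2^6 = 64
Bit 7: 1 × 2^7 = 128
Bit 8: 1 × 2^8 = 256
Bit 9: 1 × 2^9 = 512
Bit 11: 1 × 2^11 = 2048
Bit 13: 1 × 2^13 = 8192
Bit 14: 1 × 2^14 = 16384
Bit 15: 1 × 2^15 = 32768
Sum = 1 + 4 + 64 + 128 + 256 + 512 + 2048 + 8192 + 16384 + 32768
= 60357


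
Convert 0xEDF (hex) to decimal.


Positional values:
Position 0: F × 16^0 = 15 × 1 = 15
Position 1: D × 16^1 = 13 × 16 = 208
Position 2: E × 16^2 = 14 × 256 = 3584
Sum = 15 + 208 + 3584
= 3807


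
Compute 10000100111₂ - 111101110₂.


Align and subtract column by column (LSB to MSB, borrowing when needed):
  10000100111
- 00111101110
  -----------
  col 0: (1 - 0 borrow-in) - 0 → 1 - 0 = 1, borrow out 0
  col 1: (1 - 0 borrow-in) - 1 → 1 - 1 = 0, borrow out 0
  col 2: (1 - 0 borrow-in) - 1 → 1 - 1 = 0, borrow out 0
  col 3: (0 - 0 borrow-in) - 1 → borrow from next column: (0+2) - 1 = 1, borrow out 1
  col 4: (0 - 1 borrow-in) - 0 → borrow from next column: (-1+2) - 0 = 1, borrow out 1
  col 5: (1 - 1 borrow-in) - 1 → borrow from next column: (0+2) - 1 = 1, borrow out 1
  col 6: (0 - 1 borrow-in) - 1 → borrow from next column: (-1+2) - 1 = 0, borrow out 1
  col 7: (0 - 1 borrow-in) - 1 → borrow from next column: (-1+2) - 1 = 0, borrow out 1
  col 8: (0 - 1 borrow-in) - 1 → borrow from next column: (-1+2) - 1 = 0, borrow out 1
  col 9: (0 - 1 borrow-in) - 0 → borrow from next column: (-1+2) - 0 = 1, borrow out 1
  col 10: (1 - 1 borrow-in) - 0 → 0 - 0 = 0, borrow out 0
Reading bits MSB→LSB: 01000111001
Strip leading zeros: 1000111001
= 1000111001


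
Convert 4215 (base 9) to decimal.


Positional values (base 9):
  5 × 9^0 = 5 × 1 = 5
  1 × 9^1 = 1 × 9 = 9
  2 × 9^2 = 2 × 81 = 162
  4 × 9^3 = 4 × 729 = 2916
Sum = 5 + 9 + 162 + 2916
= 3092


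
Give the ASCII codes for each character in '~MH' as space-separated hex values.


String: '~MH'  (3 characters)
Per-character ASCII lookup:
  '~': special character: '~' = 126 → 0x7E
  'M': uppercase starts at 65: 'M' = 65 + 12 = 77 → 0x4D
  'H': uppercase starts at 65: 'H' = 65 + 7 = 72 → 0x48
= 0x7E 0x4D 0x48


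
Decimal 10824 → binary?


Divide by 2 repeatedly:
10824 ÷ 2 = 5412 remainder 0
5412 ÷ 2 = 2706 remainder 0
2706 ÷ 2 = 1353 remainder 0
1353 ÷ 2 = 676 remainder 1
676 ÷ 2 = 338 remainder 0
338 ÷ 2 = 169 remainder 0
169 ÷ 2 = 84 remainder 1
84 ÷ 2 = 42 remainder 0
42 ÷ 2 = 21 remainder 0
21 ÷ 2 = 10 remainder 1
10 ÷ 2 = 5 remainder 0
5 ÷ 2 = 2 remainder 1
2 ÷ 2 = 1 remainder 0
1 ÷ 2 = 0 remainder 1
Reading remainders bottom-up:
= 10101001001000


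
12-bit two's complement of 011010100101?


Original: 011010100101
Step 1 - Invert all bits: 100101011010
Step 2 - Add 1: 100101011010 + 1
= 100101011011 (represents -1701)


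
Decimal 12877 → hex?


Divide by 16 repeatedly:
12877 ÷ 16 = 804 remainder 13 (D)
804 ÷ 16 = 50 remainder 4 (4)
50 ÷ 16 = 3 remainder 2 (2)
3 ÷ 16 = 0 remainder 3 (3)
Reading remainders bottom-up:
= 0x324D


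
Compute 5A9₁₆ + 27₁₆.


Align and add column by column (LSB to MSB, each column mod 16 with carry):
  05A9
+ 0027
  ----
  col 0: 9(9) + 7(7) + 0 (carry in) = 16 → 0(0), carry out 1
  col 1: A(10) + 2(2) + 1 (carry in) = 13 → D(13), carry out 0
  col 2: 5(5) + 0(0) + 0 (carry in) = 5 → 5(5), carry out 0
  col 3: 0(0) + 0(0) + 0 (carry in) = 0 → 0(0), carry out 0
Reading digits MSB→LSB: 05D0
Strip leading zeros: 5D0
= 0x5D0


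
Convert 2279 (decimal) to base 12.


Divide by 12 repeatedly:
2279 ÷ 12 = 189 remainder 11
189 ÷ 12 = 15 remainder 9
15 ÷ 12 = 1 remainder 3
1 ÷ 12 = 0 remainder 1
Reading remainders bottom-up:
= 139B


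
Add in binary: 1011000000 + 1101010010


Align and add column by column (LSB to MSB, carry propagating):
  01011000000
+ 01101010010
  -----------
  col 0: 0 + 0 + 0 (carry in) = 0 → bit 0, carry out 0
  col 1: 0 + 1 + 0 (carry in) = 1 → bit 1, carry out 0
  col 2: 0 + 0 + 0 (carry in) = 0 → bit 0, carry out 0
  col 3: 0 + 0 + 0 (carry in) = 0 → bit 0, carry out 0
  col 4: 0 + 1 + 0 (carry in) = 1 → bit 1, carry out 0
  col 5: 0 + 0 + 0 (carry in) = 0 → bit 0, carry out 0
  col 6: 1 + 1 + 0 (carry in) = 2 → bit 0, carry out 1
  col 7: 1 + 0 + 1 (carry in) = 2 → bit 0, carry out 1
  col 8: 0 + 1 + 1 (carry in) = 2 → bit 0, carry out 1
  col 9: 1 + 1 + 1 (carry in) = 3 → bit 1, carry out 1
  col 10: 0 + 0 + 1 (carry in) = 1 → bit 1, carry out 0
Reading bits MSB→LSB: 11000010010
Strip leading zeros: 11000010010
= 11000010010


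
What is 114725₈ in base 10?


Positional values:
Position 0: 5 × 8^0 = 5
Position 1: 2 × 8^1 = 16
Position 2: 7 × 8^2 = 448
Position 3: 4 × 8^3 = 2048
Position 4: 1 × 8^4 = 4096
Position 5: 1 × 8^5 = 32768
Sum = 5 + 16 + 448 + 2048 + 4096 + 32768
= 39381


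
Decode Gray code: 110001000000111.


Gray code: 110001000000111
MSB stays the same: 1
Each subsequent bit = prev_binary XOR current_gray:
  B[1] = 1 XOR 1 = 0
  B[2] = 0 XOR 0 = 0
  B[3] = 0 XOR 0 = 0
  B[4] = 0 XOR 0 = 0
  B[5] = 0 XOR 1 = 1
  B[6] = 1 XOR 0 = 1
  B[7] = 1 XOR 0 = 1
  B[8] = 1 XOR 0 = 1
  B[9] = 1 XOR 0 = 1
  B[10] = 1 XOR 0 = 1
  B[11] = 1 XOR 0 = 1
  B[12] = 1 XOR 1 = 0
  B[13] = 0 XOR 1 = 1
  B[14] = 1 XOR 1 = 0
= 100001111111010 (17402 decimal)


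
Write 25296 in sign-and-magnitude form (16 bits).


Sign bit: 0 (positive)
Magnitude: 25296 = 110001011010000
= 0110001011010000


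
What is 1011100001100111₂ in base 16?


Group into 4-bit nibbles: 1011100001100111
  1011 = B
  1000 = 8
  0110 = 6
  0111 = 7
= 0xB867


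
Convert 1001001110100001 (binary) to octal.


Group into 3-bit groups: 001001001110100001
  001 = 1
  001 = 1
  001 = 1
  110 = 6
  100 = 4
  001 = 1
= 0o111641


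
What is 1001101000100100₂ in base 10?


Positional values:
Bit 2: 1 × 2^2 = 4
Bit 5: 1 × 2^5 = 32
Bit 9: 1 × 2^9 = 512
Bit 11: 1 × 2^11 = 2048
Bit 12: 1 × 2^12 = 4096
Bit 15: 1 × 2^15 = 32768
Sum = 4 + 32 + 512 + 2048 + 4096 + 32768
= 39460


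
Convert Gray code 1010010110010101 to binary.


Gray code: 1010010110010101
MSB stays the same: 1
Each subsequent bit = prev_binary XOR current_gray:
  B[1] = 1 XOR 0 = 1
  B[2] = 1 XOR 1 = 0
  B[3] = 0 XOR 0 = 0
  B[4] = 0 XOR 0 = 0
  B[5] = 0 XOR 1 = 1
  B[6] = 1 XOR 0 = 1
  B[7] = 1 XOR 1 = 0
  B[8] = 0 XOR 1 = 1
  B[9] = 1 XOR 0 = 1
  B[10] = 1 XOR 0 = 1
  B[11] = 1 XOR 1 = 0
  B[12] = 0 XOR 0 = 0
  B[13] = 0 XOR 1 = 1
  B[14] = 1 XOR 0 = 1
  B[15] = 1 XOR 1 = 0
= 1100011011100110 (50918 decimal)


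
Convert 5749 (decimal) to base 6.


Divide by 6 repeatedly:
5749 ÷ 6 = 958 remainder 1
958 ÷ 6 = 159 remainder 4
159 ÷ 6 = 26 remainder 3
26 ÷ 6 = 4 remainder 2
4 ÷ 6 = 0 remainder 4
Reading remainders bottom-up:
= 42341


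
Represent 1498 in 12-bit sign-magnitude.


Sign bit: 0 (positive)
Magnitude: 1498 = 10111011010
= 010111011010


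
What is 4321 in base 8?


Divide by 8 repeatedly:
4321 ÷ 8 = 540 remainder 1
540 ÷ 8 = 67 remainder 4
67 ÷ 8 = 8 remainder 3
8 ÷ 8 = 1 remainder 0
1 ÷ 8 = 0 remainder 1
Reading remainders bottom-up:
= 0o10341


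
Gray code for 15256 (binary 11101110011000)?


Binary: 11101110011000
Gray code: G = B XOR (B >> 1)
B >> 1 = 01110111001100
11101110011000 XOR 01110111001100:
  1 XOR 0 = 1
  1 XOR 1 = 0
  1 XOR 1 = 0
  0 XOR 1 = 1
  1 XOR 0 = 1
  1 XOR 1 = 0
  1 XOR 1 = 0
  0 XOR 1 = 1
  0 XOR 0 = 0
  1 XOR 0 = 1
  1 XOR 1 = 0
  0 XOR 1 = 1
  0 XOR 0 = 0
  0 XOR 0 = 0
= 10011001010100


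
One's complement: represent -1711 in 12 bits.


Original: 011010101111
Invert all bits:
  bit 0: 0 → 1
  bit 1: 1 → 0
  bit 2: 1 → 0
  bit 3: 0 → 1
  bit 4: 1 → 0
  bit 5: 0 → 1
  bit 6: 1 → 0
  bit 7: 0 → 1
  bit 8: 1 → 0
  bit 9: 1 → 0
  bit 10: 1 → 0
  bit 11: 1 → 0
= 100101010000


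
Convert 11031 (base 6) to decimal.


Positional values (base 6):
  1 × 6^0 = 1 × 1 = 1
  3 × 6^1 = 3 × 6 = 18
  0 × 6^2 = 0 × 36 = 0
  1 × 6^3 = 1 × 216 = 216
  1 × 6^4 = 1 × 1296 = 1296
Sum = 1 + 18 + 0 + 216 + 1296
= 1531


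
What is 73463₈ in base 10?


Positional values:
Position 0: 3 × 8^0 = 3
Position 1: 6 × 8^1 = 48
Position 2: 4 × 8^2 = 256
Position 3: 3 × 8^3 = 1536
Position 4: 7 × 8^4 = 28672
Sum = 3 + 48 + 256 + 1536 + 28672
= 30515


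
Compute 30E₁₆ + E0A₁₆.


Align and add column by column (LSB to MSB, each column mod 16 with carry):
  030E
+ 0E0A
  ----
  col 0: E(14) + A(10) + 0 (carry in) = 24 → 8(8), carry out 1
  col 1: 0(0) + 0(0) + 1 (carry in) = 1 → 1(1), carry out 0
  col 2: 3(3) + E(14) + 0 (carry in) = 17 → 1(1), carry out 1
  col 3: 0(0) + 0(0) + 1 (carry in) = 1 → 1(1), carry out 0
Reading digits MSB→LSB: 1118
Strip leading zeros: 1118
= 0x1118


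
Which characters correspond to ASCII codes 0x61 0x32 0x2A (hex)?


Codes (hex): 0x61 0x32 0x2A
Per-code ASCII lookup:
  0x61 = 97  (range 97-122: lowercase, 97 - 97 = 0) → 'a'
  0x32 = 50  (range 48-57: digits, 50 - 48 = 2) → '2'
  0x2A = 42  (special character) → '*'
= 'a2*'


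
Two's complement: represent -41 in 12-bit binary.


Original: 000000101001
Step 1 - Invert all bits: 111111010110
Step 2 - Add 1: 111111010110 + 1
= 111111010111 (represents -41)


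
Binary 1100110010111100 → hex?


Group into 4-bit nibbles: 1100110010111100
  1100 = C
  1100 = C
  1011 = B
  1100 = C
= 0xCCBC


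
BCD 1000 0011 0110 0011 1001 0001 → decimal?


Each 4-bit group → digit:
  1000 → 8
  0011 → 3
  0110 → 6
  0011 → 3
  1001 → 9
  0001 → 1
= 836391


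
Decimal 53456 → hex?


Divide by 16 repeatedly:
53456 ÷ 16 = 3341 remainder 0 (0)
3341 ÷ 16 = 208 remainder 13 (D)
208 ÷ 16 = 13 remainder 0 (0)
13 ÷ 16 = 0 remainder 13 (D)
Reading remainders bottom-up:
= 0xD0D0


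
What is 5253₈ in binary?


Each octal digit → 3 binary bits:
  5 = 101
  2 = 010
  5 = 101
  3 = 011
Concatenate: 101 010 101 011
= 101010101011


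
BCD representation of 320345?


Each digit → 4-bit binary:
  3 → 0011
  2 → 0010
  0 → 0000
  3 → 0011
  4 → 0100
  5 → 0101
= 0011 0010 0000 0011 0100 0101


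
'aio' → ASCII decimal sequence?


String: 'aio'  (3 characters)
Per-character ASCII lookup:
  'a': lowercase starts at 97: 'a' = 97 + 0 = 97
  'i': lowercase starts at 97: 'i' = 97 + 8 = 105
  'o': lowercase starts at 97: 'o' = 97 + 14 = 111
= 97 105 111


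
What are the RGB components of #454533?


Hex: #454533
R = 45₁₆ = 69
G = 45₁₆ = 69
B = 33₁₆ = 51
= RGB(69, 69, 51)


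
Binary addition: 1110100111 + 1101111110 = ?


Align and add column by column (LSB to MSB, carry propagating):
  01110100111
+ 01101111110
  -----------
  col 0: 1 + 0 + 0 (carry in) = 1 → bit 1, carry out 0
  col 1: 1 + 1 + 0 (carry in) = 2 → bit 0, carry out 1
  col 2: 1 + 1 + 1 (carry in) = 3 → bit 1, carry out 1
  col 3: 0 + 1 + 1 (carry in) = 2 → bit 0, carry out 1
  col 4: 0 + 1 + 1 (carry in) = 2 → bit 0, carry out 1
  col 5: 1 + 1 + 1 (carry in) = 3 → bit 1, carry out 1
  col 6: 0 + 1 + 1 (carry in) = 2 → bit 0, carry out 1
  col 7: 1 + 0 + 1 (carry in) = 2 → bit 0, carry out 1
  col 8: 1 + 1 + 1 (carry in) = 3 → bit 1, carry out 1
  col 9: 1 + 1 + 1 (carry in) = 3 → bit 1, carry out 1
  col 10: 0 + 0 + 1 (carry in) = 1 → bit 1, carry out 0
Reading bits MSB→LSB: 11100100101
Strip leading zeros: 11100100101
= 11100100101


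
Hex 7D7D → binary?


Each hex digit → 4 binary bits:
  7 = 0111
  D = 1101
  7 = 0111
  D = 1101
Concatenate: 0111 1101 0111 1101
= 0111110101111101


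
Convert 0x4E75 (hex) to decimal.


Positional values:
Position 0: 5 × 16^0 = 5 × 1 = 5
Position 1: 7 × 16^1 = 7 × 16 = 112
Position 2: E × 16^2 = 14 × 256 = 3584
Position 3: 4 × 16^3 = 4 × 4096 = 16384
Sum = 5 + 112 + 3584 + 16384
= 20085


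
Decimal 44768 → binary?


Divide by 2 repeatedly:
44768 ÷ 2 = 22384 remainder 0
22384 ÷ 2 = 11192 remainder 0
11192 ÷ 2 = 5596 remainder 0
5596 ÷ 2 = 2798 remainder 0
2798 ÷ 2 = 1399 remainder 0
1399 ÷ 2 = 699 remainder 1
699 ÷ 2 = 349 remainder 1
349 ÷ 2 = 174 remainder 1
174 ÷ 2 = 87 remainder 0
87 ÷ 2 = 43 remainder 1
43 ÷ 2 = 21 remainder 1
21 ÷ 2 = 10 remainder 1
10 ÷ 2 = 5 remainder 0
5 ÷ 2 = 2 remainder 1
2 ÷ 2 = 1 remainder 0
1 ÷ 2 = 0 remainder 1
Reading remainders bottom-up:
= 1010111011100000


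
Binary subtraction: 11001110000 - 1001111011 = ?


Align and subtract column by column (LSB to MSB, borrowing when needed):
  11001110000
- 01001111011
  -----------
  col 0: (0 - 0 borrow-in) - 1 → borrow from next column: (0+2) - 1 = 1, borrow out 1
  col 1: (0 - 1 borrow-in) - 1 → borrow from next column: (-1+2) - 1 = 0, borrow out 1
  col 2: (0 - 1 borrow-in) - 0 → borrow from next column: (-1+2) - 0 = 1, borrow out 1
  col 3: (0 - 1 borrow-in) - 1 → borrow from next column: (-1+2) - 1 = 0, borrow out 1
  col 4: (1 - 1 borrow-in) - 1 → borrow from next column: (0+2) - 1 = 1, borrow out 1
  col 5: (1 - 1 borrow-in) - 1 → borrow from next column: (0+2) - 1 = 1, borrow out 1
  col 6: (1 - 1 borrow-in) - 1 → borrow from next column: (0+2) - 1 = 1, borrow out 1
  col 7: (0 - 1 borrow-in) - 0 → borrow from next column: (-1+2) - 0 = 1, borrow out 1
  col 8: (0 - 1 borrow-in) - 0 → borrow from next column: (-1+2) - 0 = 1, borrow out 1
  col 9: (1 - 1 borrow-in) - 1 → borrow from next column: (0+2) - 1 = 1, borrow out 1
  col 10: (1 - 1 borrow-in) - 0 → 0 - 0 = 0, borrow out 0
Reading bits MSB→LSB: 01111110101
Strip leading zeros: 1111110101
= 1111110101


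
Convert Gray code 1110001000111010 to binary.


Gray code: 1110001000111010
MSB stays the same: 1
Each subsequent bit = prev_binary XOR current_gray:
  B[1] = 1 XOR 1 = 0
  B[2] = 0 XOR 1 = 1
  B[3] = 1 XOR 0 = 1
  B[4] = 1 XOR 0 = 1
  B[5] = 1 XOR 0 = 1
  B[6] = 1 XOR 1 = 0
  B[7] = 0 XOR 0 = 0
  B[8] = 0 XOR 0 = 0
  B[9] = 0 XOR 0 = 0
  B[10] = 0 XOR 1 = 1
  B[11] = 1 XOR 1 = 0
  B[12] = 0 XOR 1 = 1
  B[13] = 1 XOR 0 = 1
  B[14] = 1 XOR 1 = 0
  B[15] = 0 XOR 0 = 0
= 1011110000101100 (48172 decimal)


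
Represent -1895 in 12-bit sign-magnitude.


Sign bit: 1 (negative)
Magnitude: 1895 = 11101100111
= 111101100111


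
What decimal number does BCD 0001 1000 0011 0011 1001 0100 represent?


Each 4-bit group → digit:
  0001 → 1
  1000 → 8
  0011 → 3
  0011 → 3
  1001 → 9
  0100 → 4
= 183394


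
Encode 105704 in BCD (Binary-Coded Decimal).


Each digit → 4-bit binary:
  1 → 0001
  0 → 0000
  5 → 0101
  7 → 0111
  0 → 0000
  4 → 0100
= 0001 0000 0101 0111 0000 0100
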